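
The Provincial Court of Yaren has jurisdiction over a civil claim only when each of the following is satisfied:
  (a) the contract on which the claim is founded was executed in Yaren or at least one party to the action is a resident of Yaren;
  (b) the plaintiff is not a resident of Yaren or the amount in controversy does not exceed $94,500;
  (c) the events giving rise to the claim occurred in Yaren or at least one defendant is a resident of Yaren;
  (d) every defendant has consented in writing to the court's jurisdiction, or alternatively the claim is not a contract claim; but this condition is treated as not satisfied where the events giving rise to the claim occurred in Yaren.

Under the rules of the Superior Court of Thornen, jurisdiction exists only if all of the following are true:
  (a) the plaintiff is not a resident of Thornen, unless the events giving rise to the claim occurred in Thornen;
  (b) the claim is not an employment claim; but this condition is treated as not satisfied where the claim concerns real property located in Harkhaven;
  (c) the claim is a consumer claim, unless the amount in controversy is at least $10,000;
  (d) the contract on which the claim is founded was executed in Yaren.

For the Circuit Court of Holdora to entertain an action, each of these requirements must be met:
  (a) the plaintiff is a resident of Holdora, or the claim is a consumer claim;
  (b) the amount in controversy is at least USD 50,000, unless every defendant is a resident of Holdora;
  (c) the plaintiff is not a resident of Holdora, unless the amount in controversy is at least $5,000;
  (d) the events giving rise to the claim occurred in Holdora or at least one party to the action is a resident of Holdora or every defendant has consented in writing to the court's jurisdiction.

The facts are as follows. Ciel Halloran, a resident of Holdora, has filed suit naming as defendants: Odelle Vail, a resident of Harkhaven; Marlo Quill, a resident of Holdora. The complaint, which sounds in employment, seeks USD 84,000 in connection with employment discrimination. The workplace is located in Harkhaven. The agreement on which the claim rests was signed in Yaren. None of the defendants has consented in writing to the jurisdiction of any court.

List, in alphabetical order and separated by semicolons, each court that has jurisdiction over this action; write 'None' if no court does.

The Provincial Court of Yaren:
  (a) The contract was executed in Yaren — that alternative is enough. Condition met.
  (b) The plaintiff resides in Holdora, which is not Yaren, so one alternative holds. Condition met.
  (c) The operative events occurred in Harkhaven, not Yaren; no defendant resides in Yaren (they reside in Harkhaven, Holdora) — none of the alternatives is met. Condition not met.
  (d) The claim is an employment claim, not a contract claim — that alternative is enough. And the carve-out is inapplicable — the operative events occurred in Harkhaven, not Yaren. Met.
  → At least one condition fails; no jurisdiction.
The Superior Court of Thornen:
  (a) The plaintiff resides in Holdora, which is not Thornen. Met.
  (b) The claim is an employment claim. Condition not met.
  (c) The claim is an employment claim, not a consumer claim. The proviso rescues it, though: the amount in controversy is 84,000 dollars, which meets the USD 10,000 floor. Met.
  (d) The contract was executed in Yaren. Met.
  → Not every requirement is met — no jurisdiction.
The Circuit Court of Holdora:
  (a) The plaintiff resides in Holdora — that alternative is enough. Condition met.
  (b) The amount in controversy is 84,000 dollars, which meets the 50,000 dollars floor. Met.
  (c) The plaintiff resides in Holdora. The proviso rescues it, though: the amount in controversy is USD 84,000, which meets the 5,000 dollars floor. Condition met.
  (d) Ciel Halloran resides in Holdora, which satisfies one of the alternatives. Satisfied.
  → Every requirement is satisfied — jurisdiction.

the Circuit Court of Holdora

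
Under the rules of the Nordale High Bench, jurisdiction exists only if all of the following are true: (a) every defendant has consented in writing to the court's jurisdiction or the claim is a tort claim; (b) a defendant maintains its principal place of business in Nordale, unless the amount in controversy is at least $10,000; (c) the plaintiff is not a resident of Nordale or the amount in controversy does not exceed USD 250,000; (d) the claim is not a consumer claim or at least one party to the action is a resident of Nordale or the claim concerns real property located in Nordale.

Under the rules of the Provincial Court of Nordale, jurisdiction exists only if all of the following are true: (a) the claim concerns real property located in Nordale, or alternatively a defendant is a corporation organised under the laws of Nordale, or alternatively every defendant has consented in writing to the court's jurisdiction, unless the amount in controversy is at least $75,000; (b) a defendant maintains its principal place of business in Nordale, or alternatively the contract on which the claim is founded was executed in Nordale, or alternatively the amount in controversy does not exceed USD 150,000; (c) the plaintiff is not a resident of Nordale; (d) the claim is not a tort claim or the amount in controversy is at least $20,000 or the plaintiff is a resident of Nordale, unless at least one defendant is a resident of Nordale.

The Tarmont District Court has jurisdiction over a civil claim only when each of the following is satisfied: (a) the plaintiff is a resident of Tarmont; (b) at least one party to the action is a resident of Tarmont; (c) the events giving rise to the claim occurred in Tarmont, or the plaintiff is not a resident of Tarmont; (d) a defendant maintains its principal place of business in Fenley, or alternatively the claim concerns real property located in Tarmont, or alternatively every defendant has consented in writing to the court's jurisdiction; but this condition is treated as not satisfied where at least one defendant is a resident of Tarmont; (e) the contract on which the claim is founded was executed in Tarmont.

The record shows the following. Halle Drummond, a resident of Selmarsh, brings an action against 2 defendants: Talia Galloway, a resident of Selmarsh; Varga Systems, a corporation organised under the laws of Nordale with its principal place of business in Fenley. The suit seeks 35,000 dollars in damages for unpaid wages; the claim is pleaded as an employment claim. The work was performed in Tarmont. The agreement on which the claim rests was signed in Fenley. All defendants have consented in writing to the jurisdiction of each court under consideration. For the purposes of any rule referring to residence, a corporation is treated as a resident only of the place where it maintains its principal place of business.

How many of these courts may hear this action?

2

The Nordale High Bench:
  (a) Every defendant has filed written consent, so this disjunct is met. Met.
  (b) The corporate defendant(s) have their principal place of business in Fenley, not Nordale. The proviso rescues it, though: the amount in controversy is USD 35,000, which meets the USD 10,000 floor. Condition met.
  (c) The plaintiff resides in Selmarsh, which is not Nordale, which satisfies one of the alternatives. Met.
  (d) The claim is an employment claim, not a consumer claim — that alternative is enough. Satisfied.
  → All conditions met; jurisdiction exists.
The Provincial Court of Nordale:
  (a) Varga Systems is organised under the laws of Nordale, so this disjunct is met. Met.
  (b) The amount in controversy is 35,000 dollars, within the USD 150,000 ceiling, so this disjunct is met. Condition met.
  (c) The plaintiff resides in Selmarsh, which is not Nordale. Condition met.
  (d) The claim is an employment claim, not a tort claim, which satisfies one of the alternatives. Satisfied.
  → The court has jurisdiction.
The Tarmont District Court:
  (a) The plaintiff resides in Selmarsh, not Tarmont. Not satisfied.
  (b) No party resides in Tarmont. Condition not met.
  (c) The operative events occurred in Tarmont, so one alternative holds. Met.
  (d) Varga Systems has its principal place of business in Fenley — that alternative is enough. The carve-out does not apply: no defendant resides in Tarmont (they reside in Selmarsh, Fenley). Met.
  (e) The contract was executed in Fenley, not Tarmont. Not met.
  → Not every requirement is met — no jurisdiction.
Courts with jurisdiction: the Nordale High Bench, the Provincial Court of Nordale — 2 in total.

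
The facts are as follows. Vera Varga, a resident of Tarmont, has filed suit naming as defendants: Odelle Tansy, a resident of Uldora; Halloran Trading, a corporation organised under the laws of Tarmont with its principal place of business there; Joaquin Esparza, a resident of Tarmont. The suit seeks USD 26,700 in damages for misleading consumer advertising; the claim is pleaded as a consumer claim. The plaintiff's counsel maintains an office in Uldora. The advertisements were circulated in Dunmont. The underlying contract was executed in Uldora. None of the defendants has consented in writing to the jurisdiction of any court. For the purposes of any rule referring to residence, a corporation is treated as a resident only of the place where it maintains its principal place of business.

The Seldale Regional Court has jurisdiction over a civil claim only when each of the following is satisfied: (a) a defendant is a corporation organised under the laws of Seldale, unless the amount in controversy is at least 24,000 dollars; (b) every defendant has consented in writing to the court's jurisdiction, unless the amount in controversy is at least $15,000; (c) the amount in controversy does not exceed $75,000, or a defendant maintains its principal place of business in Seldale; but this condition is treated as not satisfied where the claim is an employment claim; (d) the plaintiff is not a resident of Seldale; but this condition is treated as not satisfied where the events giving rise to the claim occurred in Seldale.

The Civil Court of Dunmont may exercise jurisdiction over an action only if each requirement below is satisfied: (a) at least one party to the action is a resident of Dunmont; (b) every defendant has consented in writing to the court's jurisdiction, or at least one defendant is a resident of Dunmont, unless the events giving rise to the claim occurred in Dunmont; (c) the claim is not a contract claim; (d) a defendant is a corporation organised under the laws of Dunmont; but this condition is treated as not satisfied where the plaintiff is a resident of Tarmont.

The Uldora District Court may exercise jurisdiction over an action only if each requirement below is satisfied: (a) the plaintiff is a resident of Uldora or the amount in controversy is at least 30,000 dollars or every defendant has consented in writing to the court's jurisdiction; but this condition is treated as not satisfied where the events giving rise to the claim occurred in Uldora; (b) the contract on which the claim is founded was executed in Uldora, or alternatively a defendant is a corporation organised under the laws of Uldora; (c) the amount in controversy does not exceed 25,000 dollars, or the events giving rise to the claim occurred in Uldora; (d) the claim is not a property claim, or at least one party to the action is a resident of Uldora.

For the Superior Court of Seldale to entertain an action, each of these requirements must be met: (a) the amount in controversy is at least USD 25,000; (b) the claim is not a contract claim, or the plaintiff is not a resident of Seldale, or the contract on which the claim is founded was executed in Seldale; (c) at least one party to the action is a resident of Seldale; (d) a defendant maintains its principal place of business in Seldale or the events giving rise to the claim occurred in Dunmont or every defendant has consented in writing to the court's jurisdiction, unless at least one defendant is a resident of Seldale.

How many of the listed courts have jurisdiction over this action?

The Seldale Regional Court:
  (a) The corporate defendant(s) are organised in Tarmont, not Seldale. But the amount in controversy is $26,700, which meets the USD 24,000 floor, and the 'unless' clause therefore excuses the requirement. Satisfied.
  (b) No such written consent has been filed. However, the amount in controversy is USD 26,700, which meets the $15,000 floor, so the 'unless' proviso supplies this condition. Condition met.
  (c) The amount in controversy is $26,700, within the USD 75,000 ceiling, so this disjunct is met. The exception is not triggered, since the claim is a consumer claim, not an employment claim. Met.
  (d) The plaintiff resides in Tarmont, which is not Seldale. And the carve-out is inapplicable — the operative events occurred in Dunmont, not Seldale. Met.
  → Jurisdiction lies.
The Civil Court of Dunmont:
  (a) No party resides in Dunmont. Not satisfied.
  (b) No such written consent has been filed; no defendant resides in Dunmont (they reside in Uldora, Tarmont, Tarmont) — no alternative holds. However, the operative events occurred in Dunmont, so the 'unless' proviso supplies this condition. Satisfied.
  (c) The claim is a consumer claim, not a contract claim. Met.
  (d) The corporate defendant(s) are organised in Tarmont, not Dunmont. Fails.
  → The court lacks jurisdiction.
The Uldora District Court:
  (a) The plaintiff resides in Tarmont, not Uldora; the amount in controversy is USD 26,700, below the USD 30,000 floor; no such written consent has been filed — every alternative fails. Not met.
  (b) The contract was executed in Uldora, so this disjunct is met. Condition met.
  (c) The amount in controversy is 26,700 dollars, above the $25,000 ceiling; the operative events occurred in Dunmont, not Uldora — none of the alternatives is met. Not met.
  (d) The claim is a consumer claim, not a property claim, so one alternative holds. Satisfied.
  → No jurisdiction.
The Superior Court of Seldale:
  (a) The amount in controversy is 26,700 dollars, which meets the 25,000 dollars floor. Met.
  (b) The claim is a consumer claim, not a contract claim, so this disjunct is met. Condition met.
  (c) No party resides in Seldale. Not satisfied.
  (d) The operative events occurred in Dunmont, so this disjunct is met. Satisfied.
  → At least one condition fails; no jurisdiction.
Courts with jurisdiction: the Seldale Regional Court — 1 in total.

1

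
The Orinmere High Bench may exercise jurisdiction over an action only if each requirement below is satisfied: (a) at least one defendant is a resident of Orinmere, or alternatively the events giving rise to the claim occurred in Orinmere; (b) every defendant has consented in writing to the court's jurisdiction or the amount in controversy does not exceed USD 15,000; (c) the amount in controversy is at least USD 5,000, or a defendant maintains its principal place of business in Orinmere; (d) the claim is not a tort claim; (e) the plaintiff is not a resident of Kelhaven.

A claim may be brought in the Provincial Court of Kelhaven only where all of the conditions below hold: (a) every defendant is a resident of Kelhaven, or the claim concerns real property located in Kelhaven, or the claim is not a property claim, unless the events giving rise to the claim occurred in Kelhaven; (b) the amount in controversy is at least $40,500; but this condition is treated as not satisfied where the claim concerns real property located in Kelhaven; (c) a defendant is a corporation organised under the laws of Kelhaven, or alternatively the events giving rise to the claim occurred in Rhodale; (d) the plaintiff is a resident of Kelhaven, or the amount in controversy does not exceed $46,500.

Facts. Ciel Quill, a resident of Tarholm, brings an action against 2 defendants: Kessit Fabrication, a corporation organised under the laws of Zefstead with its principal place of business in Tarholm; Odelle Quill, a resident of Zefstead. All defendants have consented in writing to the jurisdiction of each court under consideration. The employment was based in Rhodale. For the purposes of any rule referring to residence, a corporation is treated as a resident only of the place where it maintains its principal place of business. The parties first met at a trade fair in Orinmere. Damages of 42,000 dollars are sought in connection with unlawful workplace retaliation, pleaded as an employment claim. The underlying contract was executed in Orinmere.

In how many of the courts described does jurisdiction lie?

1

The Orinmere High Bench:
  (a) No defendant resides in Orinmere (they reside in Tarholm, Zefstead); the operative events occurred in Rhodale, not Orinmere — none of the alternatives is met. Not met.
  (b) Every defendant has filed written consent — that alternative is enough. Condition met.
  (c) The amount in controversy is $42,000, which meets the 5,000 dollars floor — that alternative is enough. Condition met.
  (d) The claim is an employment claim, not a tort claim. Met.
  (e) The plaintiff resides in Tarholm, which is not Kelhaven. Condition met.
  → Not every requirement is met — no jurisdiction.
The Provincial Court of Kelhaven:
  (a) The claim is an employment claim, not a property claim, so one alternative holds. Met.
  (b) The amount in controversy is 42,000 dollars, which meets the $40,500 floor. The exception is not triggered, since the claim does not concern real property. Condition met.
  (c) The operative events occurred in Rhodale, which satisfies one of the alternatives. Condition met.
  (d) The amount in controversy is 42,000 dollars, within the USD 46,500 ceiling, so one alternative holds. Met.
  → Every requirement is satisfied — jurisdiction.
Courts with jurisdiction: the Provincial Court of Kelhaven — 1 in total.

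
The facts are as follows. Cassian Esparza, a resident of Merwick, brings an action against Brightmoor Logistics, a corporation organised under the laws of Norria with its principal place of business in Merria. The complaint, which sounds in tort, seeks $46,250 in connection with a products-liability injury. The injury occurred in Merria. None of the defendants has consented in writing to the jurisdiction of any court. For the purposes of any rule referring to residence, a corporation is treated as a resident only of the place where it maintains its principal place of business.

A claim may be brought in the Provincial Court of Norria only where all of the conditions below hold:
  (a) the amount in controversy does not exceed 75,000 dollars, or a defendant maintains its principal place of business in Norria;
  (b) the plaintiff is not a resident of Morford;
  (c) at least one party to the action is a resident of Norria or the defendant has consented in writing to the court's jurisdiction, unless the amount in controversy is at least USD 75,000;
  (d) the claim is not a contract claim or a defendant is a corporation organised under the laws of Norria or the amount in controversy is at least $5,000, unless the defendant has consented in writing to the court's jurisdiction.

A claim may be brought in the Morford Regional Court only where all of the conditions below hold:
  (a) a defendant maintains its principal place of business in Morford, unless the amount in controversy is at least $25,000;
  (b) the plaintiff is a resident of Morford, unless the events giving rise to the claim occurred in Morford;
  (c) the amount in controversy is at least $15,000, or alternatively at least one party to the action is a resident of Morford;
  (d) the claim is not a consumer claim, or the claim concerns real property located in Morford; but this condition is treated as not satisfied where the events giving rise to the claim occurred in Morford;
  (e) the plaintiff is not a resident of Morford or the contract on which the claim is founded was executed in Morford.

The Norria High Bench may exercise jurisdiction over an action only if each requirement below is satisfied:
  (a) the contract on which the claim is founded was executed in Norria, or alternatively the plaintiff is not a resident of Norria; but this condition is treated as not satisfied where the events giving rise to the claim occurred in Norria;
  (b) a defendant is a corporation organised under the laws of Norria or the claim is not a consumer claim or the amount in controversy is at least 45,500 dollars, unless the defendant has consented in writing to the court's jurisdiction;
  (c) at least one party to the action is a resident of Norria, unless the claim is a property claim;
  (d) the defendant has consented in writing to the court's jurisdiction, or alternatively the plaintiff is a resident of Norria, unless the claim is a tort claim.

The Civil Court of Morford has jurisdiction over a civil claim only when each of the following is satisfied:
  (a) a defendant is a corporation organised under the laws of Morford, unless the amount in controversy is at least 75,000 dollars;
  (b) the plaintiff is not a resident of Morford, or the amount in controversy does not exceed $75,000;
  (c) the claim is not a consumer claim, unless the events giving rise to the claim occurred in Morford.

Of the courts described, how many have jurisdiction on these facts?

0

The Provincial Court of Norria:
  (a) The amount in controversy is USD 46,250, within the $75,000 ceiling, so one alternative holds. Satisfied.
  (b) The plaintiff resides in Merwick, which is not Morford. Condition met.
  (c) No party resides in Norria; no such written consent has been filed — none of the alternatives is met. And the amount in controversy is 46,250 dollars, below the 75,000 dollars floor, so the proviso does not save it. Not satisfied.
  (d) The claim is a tort claim, not a contract claim, so one alternative holds. Satisfied.
  → No jurisdiction.
The Morford Regional Court:
  (a) The corporate defendant(s) have their principal place of business in Merria, not Morford. The proviso rescues it, though: the amount in controversy is 46,250 dollars, which meets the USD 25,000 floor. Condition met.
  (b) The plaintiff resides in Merwick, not Morford. And the operative events occurred in Merria, not Morford, so the proviso does not save it. Fails.
  (c) The amount in controversy is USD 46,250, which meets the $15,000 floor, so this disjunct is met. Met.
  (d) The claim is a tort claim, not a consumer claim, so one alternative holds. And the carve-out is inapplicable — the operative events occurred in Merria, not Morford. Satisfied.
  (e) The plaintiff resides in Merwick, which is not Morford, so one alternative holds. Satisfied.
  → At least one condition fails; no jurisdiction.
The Norria High Bench:
  (a) The plaintiff resides in Merwick, which is not Norria — that alternative is enough. The carve-out does not apply: the operative events occurred in Merria, not Norria. Condition met.
  (b) Brightmoor Logistics is organised under the laws of Norria, so this disjunct is met. Condition met.
  (c) No party resides in Norria. The proviso offers no rescue either, since the claim is a tort claim, not a property claim. Not met.
  (d) No such written consent has been filed; the plaintiff resides in Merwick, not Norria — every alternative fails. The proviso rescues it, though: the claim is a tort claim. Met.
  → At least one condition fails; no jurisdiction.
The Civil Court of Morford:
  (a) The corporate defendant(s) are organised in Norria, not Morford. Nor does the 'unless' clause help: the amount in controversy is $46,250, below the 75,000 dollars floor. Not met.
  (b) The plaintiff resides in Merwick, which is not Morford, so this disjunct is met. Satisfied.
  (c) The claim is a tort claim, not a consumer claim. Met.
  → The court lacks jurisdiction.
No court satisfies all of its conditions.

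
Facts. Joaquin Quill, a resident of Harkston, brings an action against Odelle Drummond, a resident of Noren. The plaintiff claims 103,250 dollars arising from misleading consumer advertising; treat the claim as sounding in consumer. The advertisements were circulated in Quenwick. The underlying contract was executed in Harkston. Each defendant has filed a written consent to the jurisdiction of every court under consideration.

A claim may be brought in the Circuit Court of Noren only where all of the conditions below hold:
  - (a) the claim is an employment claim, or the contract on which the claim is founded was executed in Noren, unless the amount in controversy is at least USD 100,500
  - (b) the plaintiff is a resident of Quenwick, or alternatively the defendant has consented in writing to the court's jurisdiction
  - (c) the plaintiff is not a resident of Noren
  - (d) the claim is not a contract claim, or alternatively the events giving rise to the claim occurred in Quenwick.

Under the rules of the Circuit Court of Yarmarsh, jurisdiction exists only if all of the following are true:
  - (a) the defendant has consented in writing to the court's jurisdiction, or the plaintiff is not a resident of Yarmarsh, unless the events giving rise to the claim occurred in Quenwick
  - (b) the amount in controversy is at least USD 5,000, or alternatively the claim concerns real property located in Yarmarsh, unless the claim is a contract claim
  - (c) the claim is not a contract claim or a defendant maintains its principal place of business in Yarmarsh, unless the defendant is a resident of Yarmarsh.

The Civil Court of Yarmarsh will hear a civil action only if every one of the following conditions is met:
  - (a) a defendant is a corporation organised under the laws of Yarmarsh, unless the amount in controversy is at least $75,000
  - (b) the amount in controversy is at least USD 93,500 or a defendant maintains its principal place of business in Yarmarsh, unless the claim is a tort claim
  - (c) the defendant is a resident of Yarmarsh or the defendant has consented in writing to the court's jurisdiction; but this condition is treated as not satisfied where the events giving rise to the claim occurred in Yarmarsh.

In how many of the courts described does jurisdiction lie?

The Circuit Court of Noren:
  (a) The claim is a consumer claim, not an employment claim; the contract was executed in Harkston, not Noren — no alternative holds. But the amount in controversy is USD 103,250, which meets the USD 100,500 floor, and the 'unless' clause therefore excuses the requirement. Condition met.
  (b) Every defendant has filed written consent — that alternative is enough. Condition met.
  (c) The plaintiff resides in Harkston, which is not Noren. Satisfied.
  (d) The claim is a consumer claim, not a contract claim, so this disjunct is met. Met.
  → The court has jurisdiction.
The Circuit Court of Yarmarsh:
  (a) Every defendant has filed written consent, so this disjunct is met. Condition met.
  (b) The amount in controversy is USD 103,250, which meets the $5,000 floor — that alternative is enough. Met.
  (c) The claim is a consumer claim, not a contract claim — that alternative is enough. Met.
  → Every requirement is satisfied — jurisdiction.
The Civil Court of Yarmarsh:
  (a) No defendant is a corporation. The proviso rescues it, though: the amount in controversy is USD 103,250, which meets the $75,000 floor. Satisfied.
  (b) The amount in controversy is 103,250 dollars, which meets the $93,500 floor, which satisfies one of the alternatives. Met.
  (c) Every defendant has filed written consent, which satisfies one of the alternatives. And the carve-out is inapplicable — the operative events occurred in Quenwick, not Yarmarsh. Met.
  → All conditions met; jurisdiction exists.
Courts with jurisdiction: the Circuit Court of Noren, the Circuit Court of Yarmarsh, the Civil Court of Yarmarsh — 3 in total.

3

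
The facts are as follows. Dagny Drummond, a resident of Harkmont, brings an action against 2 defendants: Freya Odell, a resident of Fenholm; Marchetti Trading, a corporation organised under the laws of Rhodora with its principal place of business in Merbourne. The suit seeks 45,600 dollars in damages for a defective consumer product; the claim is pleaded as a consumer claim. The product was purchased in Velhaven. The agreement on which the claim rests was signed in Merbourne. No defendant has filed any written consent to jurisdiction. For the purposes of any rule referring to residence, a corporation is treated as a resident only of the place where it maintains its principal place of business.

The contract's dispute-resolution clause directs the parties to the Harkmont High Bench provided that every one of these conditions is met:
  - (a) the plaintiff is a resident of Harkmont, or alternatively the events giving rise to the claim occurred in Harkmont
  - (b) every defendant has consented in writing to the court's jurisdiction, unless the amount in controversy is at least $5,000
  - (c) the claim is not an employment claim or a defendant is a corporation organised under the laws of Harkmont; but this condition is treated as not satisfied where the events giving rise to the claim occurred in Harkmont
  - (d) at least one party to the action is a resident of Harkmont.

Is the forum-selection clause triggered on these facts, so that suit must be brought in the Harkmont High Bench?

The Harkmont High Bench:
  (a) The plaintiff resides in Harkmont, which satisfies one of the alternatives. Satisfied.
  (b) No such written consent has been filed. The proviso rescues it, though: the amount in controversy is 45,600 dollars, which meets the 5,000 dollars floor. Condition met.
  (c) The claim is a consumer claim, not an employment claim, so one alternative holds. The exception is not triggered, since the operative events occurred in Velhaven, not Harkmont. Condition met.
  (d) Dagny Drummond resides in Harkmont. Satisfied.
  → The clause applies.

Yes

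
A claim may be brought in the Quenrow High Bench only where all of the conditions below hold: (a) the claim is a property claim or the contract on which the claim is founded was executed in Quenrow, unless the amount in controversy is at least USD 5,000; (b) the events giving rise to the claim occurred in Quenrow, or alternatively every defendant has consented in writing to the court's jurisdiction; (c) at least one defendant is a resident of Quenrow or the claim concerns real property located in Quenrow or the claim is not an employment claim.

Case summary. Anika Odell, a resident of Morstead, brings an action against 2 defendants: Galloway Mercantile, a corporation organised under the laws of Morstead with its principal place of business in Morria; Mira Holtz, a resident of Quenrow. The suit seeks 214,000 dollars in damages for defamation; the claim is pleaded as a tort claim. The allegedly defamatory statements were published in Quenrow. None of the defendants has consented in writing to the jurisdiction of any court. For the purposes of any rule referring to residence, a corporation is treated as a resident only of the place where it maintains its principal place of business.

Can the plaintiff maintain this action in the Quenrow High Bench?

The Quenrow High Bench:
  (a) The claim is a tort claim, not a property claim; no contract (and hence no place of execution) is alleged — none of the alternatives is met. The proviso rescues it, though: the amount in controversy is 214,000 dollars, which meets the 5,000 dollars floor. Met.
  (b) The operative events occurred in Quenrow, so this disjunct is met. Met.
  (c) Mira Holtz resides in Quenrow, so one alternative holds. Satisfied.
  → Every requirement is satisfied — jurisdiction.

Yes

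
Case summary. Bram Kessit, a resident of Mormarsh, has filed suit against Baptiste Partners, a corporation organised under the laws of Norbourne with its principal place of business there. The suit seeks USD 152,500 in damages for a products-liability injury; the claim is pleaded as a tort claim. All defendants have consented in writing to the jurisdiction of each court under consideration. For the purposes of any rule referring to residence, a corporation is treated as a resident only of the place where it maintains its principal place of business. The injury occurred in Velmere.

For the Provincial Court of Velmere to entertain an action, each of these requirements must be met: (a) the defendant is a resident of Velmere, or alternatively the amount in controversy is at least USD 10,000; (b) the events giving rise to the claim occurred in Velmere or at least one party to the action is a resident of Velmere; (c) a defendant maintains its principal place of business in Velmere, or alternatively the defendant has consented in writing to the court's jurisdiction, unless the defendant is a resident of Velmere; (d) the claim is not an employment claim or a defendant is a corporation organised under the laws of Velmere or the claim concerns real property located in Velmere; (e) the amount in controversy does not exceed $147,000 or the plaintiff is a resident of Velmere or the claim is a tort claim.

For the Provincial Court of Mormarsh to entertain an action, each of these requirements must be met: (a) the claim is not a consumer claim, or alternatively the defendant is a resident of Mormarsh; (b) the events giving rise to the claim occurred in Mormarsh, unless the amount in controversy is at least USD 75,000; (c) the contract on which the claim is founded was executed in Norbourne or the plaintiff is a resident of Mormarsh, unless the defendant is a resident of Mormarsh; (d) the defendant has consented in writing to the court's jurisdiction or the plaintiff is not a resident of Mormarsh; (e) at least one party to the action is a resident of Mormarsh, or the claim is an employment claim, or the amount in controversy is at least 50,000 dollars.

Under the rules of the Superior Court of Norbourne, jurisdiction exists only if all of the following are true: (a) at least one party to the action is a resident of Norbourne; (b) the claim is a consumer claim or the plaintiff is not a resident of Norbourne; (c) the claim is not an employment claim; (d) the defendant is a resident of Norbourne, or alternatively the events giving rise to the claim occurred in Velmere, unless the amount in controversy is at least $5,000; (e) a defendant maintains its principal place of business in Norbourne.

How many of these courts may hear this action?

3

The Provincial Court of Velmere:
  (a) The amount in controversy is USD 152,500, which meets the USD 10,000 floor, so one alternative holds. Met.
  (b) The operative events occurred in Velmere, so this disjunct is met. Satisfied.
  (c) Every defendant has filed written consent, which satisfies one of the alternatives. Met.
  (d) The claim is a tort claim, not an employment claim, which satisfies one of the alternatives. Satisfied.
  (e) The claim is a tort claim, so one alternative holds. Condition met.
  → The court has jurisdiction.
The Provincial Court of Mormarsh:
  (a) The claim is a tort claim, not a consumer claim — that alternative is enough. Condition met.
  (b) The operative events occurred in Velmere, not Mormarsh. However, the amount in controversy is 152,500 dollars, which meets the $75,000 floor, so the 'unless' proviso supplies this condition. Satisfied.
  (c) The plaintiff resides in Mormarsh, which satisfies one of the alternatives. Met.
  (d) Every defendant has filed written consent — that alternative is enough. Satisfied.
  (e) Bram Kessit resides in Mormarsh, which satisfies one of the alternatives. Condition met.
  → All conditions met; jurisdiction exists.
The Superior Court of Norbourne:
  (a) Baptiste Partners resides in Norbourne. Met.
  (b) The plaintiff resides in Mormarsh, which is not Norbourne, which satisfies one of the alternatives. Condition met.
  (c) The claim is a tort claim, not an employment claim. Satisfied.
  (d) The defendant resides in Norbourne, so this disjunct is met. Condition met.
  (e) Baptiste Partners has its principal place of business in Norbourne. Satisfied.
  → Every requirement is satisfied — jurisdiction.
Courts with jurisdiction: the Provincial Court of Velmere, the Provincial Court of Mormarsh, the Superior Court of Norbourne — 3 in total.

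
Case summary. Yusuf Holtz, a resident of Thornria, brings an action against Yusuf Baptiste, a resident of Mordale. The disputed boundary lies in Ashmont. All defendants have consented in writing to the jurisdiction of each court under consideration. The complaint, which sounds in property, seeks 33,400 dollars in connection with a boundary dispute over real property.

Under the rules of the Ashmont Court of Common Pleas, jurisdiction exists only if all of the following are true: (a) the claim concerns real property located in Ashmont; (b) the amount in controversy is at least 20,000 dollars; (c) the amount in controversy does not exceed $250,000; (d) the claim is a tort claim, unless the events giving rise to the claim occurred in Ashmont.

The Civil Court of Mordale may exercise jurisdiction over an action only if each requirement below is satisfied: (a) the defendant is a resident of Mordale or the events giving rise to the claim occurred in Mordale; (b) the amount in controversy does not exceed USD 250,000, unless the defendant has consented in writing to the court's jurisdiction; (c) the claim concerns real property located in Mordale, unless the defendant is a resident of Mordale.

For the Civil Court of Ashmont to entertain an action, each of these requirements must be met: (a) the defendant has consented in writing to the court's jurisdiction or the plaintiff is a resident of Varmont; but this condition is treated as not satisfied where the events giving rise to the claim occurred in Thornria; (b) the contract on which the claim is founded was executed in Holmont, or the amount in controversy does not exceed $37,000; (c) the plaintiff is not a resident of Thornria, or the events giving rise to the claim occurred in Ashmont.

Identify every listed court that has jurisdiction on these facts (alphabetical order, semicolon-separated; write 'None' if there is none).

The Ashmont Court of Common Pleas:
  (a) The property lies in Ashmont. Condition met.
  (b) The amount in controversy is $33,400, which meets the $20,000 floor. Met.
  (c) The amount in controversy is USD 33,400, within the 250,000 dollars ceiling. Satisfied.
  (d) The claim is a property claim, not a tort claim. The proviso rescues it, though: the operative events occurred in Ashmont. Satisfied.
  → The court has jurisdiction.
The Civil Court of Mordale:
  (a) The defendant resides in Mordale, which satisfies one of the alternatives. Met.
  (b) The amount in controversy is USD 33,400, within the 250,000 dollars ceiling. Met.
  (c) The property lies in Ashmont, not Mordale. But the defendant resides in Mordale, and the 'unless' clause therefore excuses the requirement. Condition met.
  → The court has jurisdiction.
The Civil Court of Ashmont:
  (a) Every defendant has filed written consent, which satisfies one of the alternatives. The exception is not triggered, since the operative events occurred in Ashmont, not Thornria. Satisfied.
  (b) The amount in controversy is 33,400 dollars, within the $37,000 ceiling, so this disjunct is met. Satisfied.
  (c) The operative events occurred in Ashmont, which satisfies one of the alternatives. Met.
  → All conditions met; jurisdiction exists.

the Ashmont Court of Common Pleas; the Civil Court of Ashmont; the Civil Court of Mordale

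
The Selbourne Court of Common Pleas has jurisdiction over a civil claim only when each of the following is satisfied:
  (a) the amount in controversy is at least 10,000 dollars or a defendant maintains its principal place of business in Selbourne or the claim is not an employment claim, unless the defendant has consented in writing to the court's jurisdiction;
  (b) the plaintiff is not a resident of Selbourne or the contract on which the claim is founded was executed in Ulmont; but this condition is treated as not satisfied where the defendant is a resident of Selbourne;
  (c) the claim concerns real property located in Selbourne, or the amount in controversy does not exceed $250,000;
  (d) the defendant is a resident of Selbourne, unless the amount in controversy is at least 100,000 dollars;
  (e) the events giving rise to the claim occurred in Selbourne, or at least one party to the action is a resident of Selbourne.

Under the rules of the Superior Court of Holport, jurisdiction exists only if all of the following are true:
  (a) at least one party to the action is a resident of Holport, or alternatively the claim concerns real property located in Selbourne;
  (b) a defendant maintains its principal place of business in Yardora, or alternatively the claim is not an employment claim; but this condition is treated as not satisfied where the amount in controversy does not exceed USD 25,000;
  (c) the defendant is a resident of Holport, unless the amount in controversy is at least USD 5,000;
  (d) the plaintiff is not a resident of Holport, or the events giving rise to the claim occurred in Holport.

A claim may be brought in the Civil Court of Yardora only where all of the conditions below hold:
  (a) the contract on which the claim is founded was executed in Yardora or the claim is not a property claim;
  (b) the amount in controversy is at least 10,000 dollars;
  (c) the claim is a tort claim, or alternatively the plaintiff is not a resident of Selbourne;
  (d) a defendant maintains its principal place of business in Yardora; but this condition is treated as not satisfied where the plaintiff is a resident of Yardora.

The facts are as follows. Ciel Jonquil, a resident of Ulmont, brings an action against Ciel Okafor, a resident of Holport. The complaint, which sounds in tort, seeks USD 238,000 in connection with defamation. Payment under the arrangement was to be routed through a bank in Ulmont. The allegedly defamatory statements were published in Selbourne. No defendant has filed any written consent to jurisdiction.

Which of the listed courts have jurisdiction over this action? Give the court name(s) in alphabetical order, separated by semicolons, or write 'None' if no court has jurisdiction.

the Selbourne Court of Common Pleas; the Superior Court of Holport

The Selbourne Court of Common Pleas:
  (a) The amount in controversy is USD 238,000, which meets the USD 10,000 floor — that alternative is enough. Condition met.
  (b) The plaintiff resides in Ulmont, which is not Selbourne, which satisfies one of the alternatives. The exception is not triggered, since the defendant resides in Holport, not Selbourne. Satisfied.
  (c) The amount in controversy is USD 238,000, within the $250,000 ceiling, so one alternative holds. Satisfied.
  (d) The defendant resides in Holport, not Selbourne. But the amount in controversy is USD 238,000, which meets the 100,000 dollars floor, and the 'unless' clause therefore excuses the requirement. Satisfied.
  (e) The operative events occurred in Selbourne, so this disjunct is met. Satisfied.
  → Jurisdiction lies.
The Superior Court of Holport:
  (a) Ciel Okafor resides in Holport — that alternative is enough. Condition met.
  (b) The claim is a tort claim, not an employment claim — that alternative is enough. And the carve-out is inapplicable — the amount in controversy is USD 238,000, above the USD 25,000 ceiling. Condition met.
  (c) The defendant resides in Holport. Met.
  (d) The plaintiff resides in Ulmont, which is not Holport, so this disjunct is met. Met.
  → Jurisdiction lies.
The Civil Court of Yardora:
  (a) The claim is a tort claim, not a property claim, which satisfies one of the alternatives. Condition met.
  (b) The amount in controversy is $238,000, which meets the $10,000 floor. Condition met.
  (c) The claim is a tort claim, so this disjunct is met. Satisfied.
  (d) No defendant is a corporation. Not met.
  → Not every requirement is met — no jurisdiction.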